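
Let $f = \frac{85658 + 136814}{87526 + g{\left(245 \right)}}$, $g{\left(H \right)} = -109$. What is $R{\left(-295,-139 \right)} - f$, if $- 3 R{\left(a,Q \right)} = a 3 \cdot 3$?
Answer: $\frac{77141573}{87417} \approx 882.46$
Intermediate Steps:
$f = \frac{222472}{87417}$ ($f = \frac{85658 + 136814}{87526 - 109} = \frac{222472}{87417} \approx 2.545$)
$R{\left(a,Q \right)} = - 3 a$ ($R{\left(a,Q \right)} = - \frac{a 3 \cdot 3}{3} = - \frac{3 a 3}{3} = - \frac{9 a}{3} = - 3 a$)
$R{\left(-295,-139 \right)} - f = \left(-3\right) \left(-295\right) - \frac{222472}{87417} = 885 - \frac{222472}{87417} = \frac{77141573}{87417}$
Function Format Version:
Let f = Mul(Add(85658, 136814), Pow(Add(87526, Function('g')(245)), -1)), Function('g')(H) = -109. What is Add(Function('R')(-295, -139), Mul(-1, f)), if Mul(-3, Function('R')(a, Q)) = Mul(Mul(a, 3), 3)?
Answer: Rational(77141573, 87417) ≈ 882.46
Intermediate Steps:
f = Rational(222472, 87417) (f = Mul(Add(85658, 136814), Pow(Add(87526, -109), -1)) = Mul(222472, Pow(87417, -1)) = Mul(222472, Rational(1, 87417)) = Rational(222472, 87417) ≈ 2.5450)
Function('R')(a, Q) = Mul(-3, a) (Function('R')(a, Q) = Mul(Rational(-1, 3), Mul(Mul(a, 3), 3)) = Mul(Rational(-1, 3), Mul(Mul(3, a), 3)) = Mul(Rational(-1, 3), Mul(9, a)) = Mul(-3, a))
Add(Function('R')(-295, -139), Mul(-1, f)) = Add(Mul(-3, -295), Mul(-1, Rational(222472, 87417))) = Add(885, Rational(-222472, 87417)) = Rational(77141573, 87417)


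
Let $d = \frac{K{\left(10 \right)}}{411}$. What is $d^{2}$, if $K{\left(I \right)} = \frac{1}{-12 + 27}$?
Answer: $\frac{1}{38007225} \approx 2.6311 \cdot 10^{-8}$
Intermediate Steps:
$K{\left(I \right)} = \frac{1}{15}$
$d = \frac{1}{6165}$ ($d = \frac{1}{15 \cdot 411} = \frac{1}{15} \cdot \frac{1}{411} = \frac{1}{6165} \approx 0.00016221$)
$d^{2} = \left(\frac{1}{6165}\right)^{2} = \frac{1}{38007225}$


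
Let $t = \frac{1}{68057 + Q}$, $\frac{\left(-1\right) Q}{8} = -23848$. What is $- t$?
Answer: $- \frac{1}{258841} \approx -3.8634 \cdot 10^{-6}$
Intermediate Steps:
$Q = 190784$ ($Q = \left(-8\right) \left(-23848\right) = 190784$)
$t = \frac{1}{258841}$ ($t = \frac{1}{68057 + 190784} = \frac{1}{258841} \approx 3.8634 \cdot 10^{-6}$)
$- t = \left(-1\right) \frac{1}{258841} = - \frac{1}{258841}$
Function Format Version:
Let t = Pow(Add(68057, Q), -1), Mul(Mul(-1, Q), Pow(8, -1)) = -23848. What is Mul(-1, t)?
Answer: Rational(-1, 258841) ≈ -3.8634e-6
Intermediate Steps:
Q = 190784 (Q = Mul(-8, -23848) = 190784)
t = Rational(1, 258841) (t = Pow(Add(68057, 190784), -1) = Pow(258841, -1) = Rational(1, 258841) ≈ 3.8634e-6)
Mul(-1, t) = Mul(-1, Rational(1, 258841)) = Rational(-1, 258841)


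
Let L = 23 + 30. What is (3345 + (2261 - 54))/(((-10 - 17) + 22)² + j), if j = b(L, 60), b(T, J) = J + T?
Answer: 2776/69 ≈ 40.232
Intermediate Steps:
L = 53
j = 113 (j = 60 + 53 = 113)
(3345 + (2261 - 54))/(((-10 - 17) + 22)² + j) = (3345 + (2261 - 54))/(((-10 - 17) + 22)² + 113) = (3345 + 2207)/((-27 + 22)² + 113) = 5552/((-5)² + 113) = 5552/(25 + 113) = 5552/138 = 5552*(1/138) = 2776/69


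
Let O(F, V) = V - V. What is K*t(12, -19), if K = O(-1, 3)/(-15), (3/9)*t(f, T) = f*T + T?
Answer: 0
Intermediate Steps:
O(F, V) = 0
t(f, T) = 3*T + 3*T*f (t(f, T) = 3*(f*T + T) = 3*(T*f + T) = 3*(T + T*f) = 3*T + 3*T*f)
K = 0 (K = 0/(-15) = 0*(-1/15) = 0)
K*t(12, -19) = 0*(3*(-19)*(1 + 12)) = 0*(3*(-19)*13) = 0*(-741) = 0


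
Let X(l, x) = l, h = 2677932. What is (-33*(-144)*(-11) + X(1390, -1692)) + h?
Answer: 2627050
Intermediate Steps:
(-33*(-144)*(-11) + X(1390, -1692)) + h = (-33*(-144)*(-11) + 1390) + 2677932 = (4752*(-11) + 1390) + 2677932 = (-52272 + 1390) + 2677932 = -50882 + 2677932 = 2627050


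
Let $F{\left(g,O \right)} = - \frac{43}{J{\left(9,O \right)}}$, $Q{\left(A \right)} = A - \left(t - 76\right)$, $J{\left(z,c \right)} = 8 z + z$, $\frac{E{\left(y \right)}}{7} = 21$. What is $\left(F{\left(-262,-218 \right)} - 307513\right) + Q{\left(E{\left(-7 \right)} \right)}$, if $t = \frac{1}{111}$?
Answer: $- \frac{920949748}{2997} \approx -3.0729 \cdot 10^{5}$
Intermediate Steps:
$t = \frac{1}{111} \approx 0.009009$
$E{\left(y \right)} = 147$ ($E{\left(y \right)} = 7 \cdot 21 = 147$)
$J{\left(z,c \right)} = 9 z$
$Q{\left(A \right)} = \frac{8435}{111} + A$ ($Q{\left(A \right)} = A - \left(\frac{1}{111} - 76\right) = A - - \frac{8435}{111} = A + \frac{8435}{111} = \frac{8435}{111} + A$)
$F{\left(g,O \right)} = - \frac{43}{81}$ ($F{\left(g,O \right)} = - \frac{43}{9 \cdot 9} = - \frac{43}{81}$)
$\left(F{\left(-262,-218 \right)} - 307513\right) + Q{\left(E{\left(-7 \right)} \right)} = \left(- \frac{43}{81} - 307513\right) + \left(\frac{8435}{111} + 147\right) = - \frac{24908596}{81} + \frac{24752}{111} = - \frac{920949748}{2997}$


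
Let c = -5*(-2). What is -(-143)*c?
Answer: 1430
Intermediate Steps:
c = 10
-(-143)*c = -(-143)*10 = -143*(-10) = 1430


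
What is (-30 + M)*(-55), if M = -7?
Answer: 2035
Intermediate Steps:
(-30 + M)*(-55) = (-30 - 7)*(-55) = -37*(-55) = 2035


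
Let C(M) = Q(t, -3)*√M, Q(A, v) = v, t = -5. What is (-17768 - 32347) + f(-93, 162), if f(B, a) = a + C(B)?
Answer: -49953 - 3*I*√93 ≈ -49953.0 - 28.931*I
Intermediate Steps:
C(M) = -3*√M
f(B, a) = a - 3*√B
(-17768 - 32347) + f(-93, 162) = (-17768 - 32347) + (162 - 3*I*√93) = -50115 + (162 - 3*I*√93) = -49953 - 3*I*√93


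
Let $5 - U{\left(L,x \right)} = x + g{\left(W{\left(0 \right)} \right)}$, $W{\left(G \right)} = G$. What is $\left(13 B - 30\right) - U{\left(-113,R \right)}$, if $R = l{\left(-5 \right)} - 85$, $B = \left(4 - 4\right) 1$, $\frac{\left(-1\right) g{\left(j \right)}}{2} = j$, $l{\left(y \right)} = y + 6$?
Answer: $-119$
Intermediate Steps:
$l{\left(y \right)} = 6 + y$
$g{\left(j \right)} = - 2 j$
$B = 0$ ($B = 0 \cdot 1 = 0$)
$R = -84$ ($R = \left(6 - 5\right) - 85 = 1 - 85 = -84$)
$U{\left(L,x \right)} = 5 - x$ ($U{\left(L,x \right)} = 5 - \left(x - 0\right) = 5 - \left(x + 0\right) = 5 - x$)
$\left(13 B - 30\right) - U{\left(-113,R \right)} = \left(13 \cdot 0 - 30\right) - \left(5 - -84\right) = \left(0 - 30\right) - \left(5 + 84\right) = -30 - 89 = -119$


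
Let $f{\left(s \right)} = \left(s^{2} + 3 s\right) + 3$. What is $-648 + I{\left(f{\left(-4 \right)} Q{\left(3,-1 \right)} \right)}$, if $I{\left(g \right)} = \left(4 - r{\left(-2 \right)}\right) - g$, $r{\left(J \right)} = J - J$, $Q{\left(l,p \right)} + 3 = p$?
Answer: $-616$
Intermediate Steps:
$f{\left(s \right)} = 3 + s^{2} + 3 s$
$Q{\left(l,p \right)} = -3 + p$
$r{\left(J \right)} = 0$
$I{\left(g \right)} = 4 - g$ ($I{\left(g \right)} = \left(4 - 0\right) - g = \left(4 + 0\right) - g = 4 - g$)
$-648 + I{\left(f{\left(-4 \right)} Q{\left(3,-1 \right)} \right)} = -648 - \left(-4 + \left(3 + \left(-4\right)^{2} + 3 \left(-4\right)\right) \left(-3 - 1\right)\right) = -648 - \left(-4 + \left(3 + 16 - 12\right) \left(-4\right)\right) = -648 - \left(-4 + 7 \left(-4\right)\right) = -648 + \left(4 - -28\right) = -648 + \left(4 + 28\right) = -648 + 32 = -616$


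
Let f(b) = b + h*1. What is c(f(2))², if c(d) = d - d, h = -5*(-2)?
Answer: 0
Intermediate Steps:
h = 10
f(b) = 10 + b (f(b) = b + 10*1 = b + 10 = 10 + b)
c(d) = 0
c(f(2))² = 0² = 0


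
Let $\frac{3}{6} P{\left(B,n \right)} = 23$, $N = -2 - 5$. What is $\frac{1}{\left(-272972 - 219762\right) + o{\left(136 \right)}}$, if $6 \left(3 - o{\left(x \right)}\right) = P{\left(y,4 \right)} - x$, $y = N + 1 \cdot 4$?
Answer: $- \frac{1}{492716} \approx -2.0296 \cdot 10^{-6}$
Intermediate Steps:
$N = -7$ ($N = -2 - 5 = -7$)
$y = -3$ ($y = -7 + 1 \cdot 4 = -7 + 4 = -3$)
$P{\left(B,n \right)} = 46$ ($P{\left(B,n \right)} = 2 \cdot 23 = 46$)
$o{\left(x \right)} = - \frac{14}{3} + \frac{x}{6}$ ($o{\left(x \right)} = 3 - \frac{46 - x}{6} = 3 + \left(- \frac{23}{3} + \frac{x}{6}\right) = - \frac{14}{3} + \frac{x}{6}$)
$\frac{1}{\left(-272972 - 219762\right) + o{\left(136 \right)}} = \frac{1}{\left(-272972 - 219762\right) + \left(- \frac{14}{3} + \frac{1}{6} \cdot 136\right)} = \frac{1}{\left(-272972 - 219762\right) + \left(- \frac{14}{3} + \frac{68}{3}\right)} = \frac{1}{-492734 + 18} = \frac{1}{-492716} = - \frac{1}{492716}$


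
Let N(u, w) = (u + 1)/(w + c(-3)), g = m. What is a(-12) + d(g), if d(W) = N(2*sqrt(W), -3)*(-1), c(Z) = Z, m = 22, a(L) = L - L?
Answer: 1/6 + sqrt(22)/3 ≈ 1.7301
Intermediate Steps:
a(L) = 0
g = 22
N(u, w) = (1 + u)/(-3 + w) (N(u, w) = (u + 1)/(w - 3) = (1 + u)/(-3 + w))
d(W) = 1/6 + sqrt(W)/3 (d(W) = ((1 + 2*sqrt(W))/(-3 - 3))*(-1) = ((1 + 2*sqrt(W))/(-6))*(-1) = -(1 + 2*sqrt(W))/6*(-1) = (-1/6 - sqrt(W)/3)*(-1) = 1/6 + sqrt(W)/3)
a(-12) + d(g) = 0 + (1/6 + sqrt(22)/3) = 1/6 + sqrt(22)/3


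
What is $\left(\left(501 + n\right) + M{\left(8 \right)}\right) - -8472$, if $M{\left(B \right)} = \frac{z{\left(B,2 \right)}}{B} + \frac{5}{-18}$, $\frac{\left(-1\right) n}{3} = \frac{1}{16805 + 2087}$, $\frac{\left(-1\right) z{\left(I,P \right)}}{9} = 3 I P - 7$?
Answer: $\frac{3035542891}{340056} \approx 8926.6$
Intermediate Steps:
$z{\left(I,P \right)} = 63 - 27 I P$ ($z{\left(I,P \right)} = - 9 \left(3 I P - 7\right) = - 9 \left(-7 + 3 I P\right) = 63 - 27 I P$)
$n = - \frac{3}{18892}$ ($n = - \frac{3}{16805 + 2087} = - \frac{3}{18892} \approx -0.0001588$)
$M{\left(B \right)} = - \frac{5}{18} + \frac{63 - 54 B}{B}$ ($M{\left(B \right)} = \frac{63 - 27 B 2}{B} + \frac{5}{-18} = \frac{63 - 54 B}{B} + 5 \left(- \frac{1}{18}\right) = \frac{63 - 54 B}{B} - \frac{5}{18} = - \frac{5}{18} + \frac{63 - 54 B}{B}$)
$\left(\left(501 + n\right) + M{\left(8 \right)}\right) - -8472 = \left(\left(501 - \frac{3}{18892}\right) - \left(\frac{977}{18} - \frac{63}{8}\right)\right) - -8472 = \left(\frac{9464889}{18892} + \left(- \frac{977}{18} + 63 \cdot \frac{1}{8}\right)\right) + 8472 = \left(\frac{9464889}{18892} + \left(- \frac{977}{18} + \frac{63}{8}\right)\right) + 8472 = \left(\frac{9464889}{18892} - \frac{3341}{72}\right) + 8472 = \frac{154588459}{340056} + 8472 = \frac{3035542891}{340056}$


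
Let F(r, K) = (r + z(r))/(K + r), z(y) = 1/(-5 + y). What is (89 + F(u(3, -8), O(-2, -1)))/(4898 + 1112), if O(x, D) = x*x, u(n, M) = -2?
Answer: 1231/84140 ≈ 0.014630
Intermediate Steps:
O(x, D) = x**2
F(r, K) = (r + 1/(-5 + r))/(K + r)
(89 + F(u(3, -8), O(-2, -1)))/(4898 + 1112) = (89 + (1 - 2*(-5 - 2))/((-5 - 2)*((-2)**2 - 2)))/(4898 + 1112) = (89 + (1 - 2*(-7))/((-7)*(4 - 2)))/6010 = (89 - 1/7*(1 + 14)/2)*(1/6010) = (89 - 1/7*1/2*15)*(1/6010) = (89 - 15/14)*(1/6010) = (1231/14)*(1/6010) = 1231/84140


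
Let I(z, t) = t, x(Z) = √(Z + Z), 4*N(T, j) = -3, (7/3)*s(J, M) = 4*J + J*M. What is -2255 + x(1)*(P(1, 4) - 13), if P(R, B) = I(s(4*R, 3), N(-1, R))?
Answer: -2255 - 55*√2/4 ≈ -2274.4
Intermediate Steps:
s(J, M) = 12*J/7 + 3*J*M/7 (s(J, M) = 3*(4*J + J*M)/7 = 12*J/7 + 3*J*M/7)
N(T, j) = -¾ (N(T, j) = (¼)*(-3) = -¾)
x(Z) = √2*√Z (x(Z) = √(2*Z) = √2*√Z)
P(R, B) = -¾
-2255 + x(1)*(P(1, 4) - 13) = -2255 + (√2*√1)*(-¾ - 13) = -2255 + (√2*1)*(-55/4) = -2255 + √2*(-55/4) = -2255 - 55*√2/4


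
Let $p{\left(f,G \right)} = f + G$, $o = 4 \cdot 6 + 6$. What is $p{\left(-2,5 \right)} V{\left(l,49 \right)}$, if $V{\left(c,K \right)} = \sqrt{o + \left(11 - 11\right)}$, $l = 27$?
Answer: $3 \sqrt{30} \approx 16.432$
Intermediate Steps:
$o = 30$ ($o = 24 + 6 = 30$)
$V{\left(c,K \right)} = \sqrt{30}$ ($V{\left(c,K \right)} = \sqrt{30 + \left(11 - 11\right)} = \sqrt{30 + 0} = \sqrt{30}$)
$p{\left(f,G \right)} = G + f$
$p{\left(-2,5 \right)} V{\left(l,49 \right)} = \left(5 - 2\right) \sqrt{30} = 3 \sqrt{30}$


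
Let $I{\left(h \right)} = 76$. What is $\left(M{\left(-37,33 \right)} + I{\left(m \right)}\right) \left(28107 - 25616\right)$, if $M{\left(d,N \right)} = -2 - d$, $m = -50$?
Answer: $276501$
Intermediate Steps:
$\left(M{\left(-37,33 \right)} + I{\left(m \right)}\right) \left(28107 - 25616\right) = \left(\left(-2 - -37\right) + 76\right) \left(28107 - 25616\right) = \left(\left(-2 + 37\right) + 76\right) 2491 = \left(35 + 76\right) 2491 = 111 \cdot 2491 = 276501$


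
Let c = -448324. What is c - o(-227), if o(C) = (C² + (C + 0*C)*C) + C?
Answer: -551155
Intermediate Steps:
o(C) = C + 2*C² (o(C) = (C² + (C + 0)*C) + C = (C² + C*C) + C = (C² + C²) + C = 2*C² + C = C + 2*C²)
c - o(-227) = -448324 - (-227)*(1 + 2*(-227)) = -448324 - (-227)*(1 - 454) = -448324 - (-227)*(-453) = -448324 - 1*102831 = -448324 - 102831 = -551155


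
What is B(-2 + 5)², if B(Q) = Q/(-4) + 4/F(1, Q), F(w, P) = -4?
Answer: 49/16 ≈ 3.0625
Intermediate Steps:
B(Q) = -1 - Q/4 (B(Q) = Q/(-4) + 4/(-4) = Q*(-¼) + 4*(-¼) = -Q/4 - 1 = -1 - Q/4)
B(-2 + 5)² = (-1 - (-2 + 5)/4)² = (-1 - ¼*3)² = (-1 - ¾)² = (-7/4)² = 49/16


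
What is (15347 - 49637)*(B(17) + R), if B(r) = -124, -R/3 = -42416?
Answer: -4359081960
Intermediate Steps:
R = 127248 (R = -3*(-42416) = 127248)
(15347 - 49637)*(B(17) + R) = (15347 - 49637)*(-124 + 127248) = -34290*127124 = -4359081960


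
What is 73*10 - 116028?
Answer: -115298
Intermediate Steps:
73*10 - 116028 = 730 - 396*293 = 730 - 116028 = -115298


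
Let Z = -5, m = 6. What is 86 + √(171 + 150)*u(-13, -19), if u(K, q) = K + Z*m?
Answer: 86 - 43*√321 ≈ -684.41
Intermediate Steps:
u(K, q) = -30 + K (u(K, q) = K - 5*6 = K - 30 = -30 + K)
86 + √(171 + 150)*u(-13, -19) = 86 + √(171 + 150)*(-30 - 13) = 86 + √321*(-43) = 86 - 43*√321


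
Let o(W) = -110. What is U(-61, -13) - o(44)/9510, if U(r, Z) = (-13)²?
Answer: 160730/951 ≈ 169.01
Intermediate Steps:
U(r, Z) = 169
U(-61, -13) - o(44)/9510 = 169 - (-110)/9510 = 169 - 1*(-11/951) = 169 + 11/951 = 160730/951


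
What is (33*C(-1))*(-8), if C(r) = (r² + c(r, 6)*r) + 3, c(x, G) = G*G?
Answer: 8448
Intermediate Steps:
c(x, G) = G²
C(r) = 3 + r² + 36*r (C(r) = (r² + 6²*r) + 3 = (r² + 36*r) + 3 = 3 + r² + 36*r)
(33*C(-1))*(-8) = (33*(3 + (-1)² + 36*(-1)))*(-8) = (33*(3 + 1 - 36))*(-8) = (33*(-32))*(-8) = -1056*(-8) = 8448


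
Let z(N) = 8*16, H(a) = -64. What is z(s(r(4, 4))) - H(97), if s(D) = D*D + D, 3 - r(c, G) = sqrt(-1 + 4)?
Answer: 192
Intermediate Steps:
r(c, G) = 3 - sqrt(3) (r(c, G) = 3 - sqrt(-1 + 4) = 3 - sqrt(3))
s(D) = D + D**2 (s(D) = D**2 + D = D + D**2)
z(N) = 128
z(s(r(4, 4))) - H(97) = 128 - 1*(-64) = 128 + 64 = 192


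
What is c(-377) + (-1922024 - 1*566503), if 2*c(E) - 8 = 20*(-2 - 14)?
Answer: -2488683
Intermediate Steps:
c(E) = -156 (c(E) = 4 + (20*(-2 - 14))/2 = 4 + (20*(-16))/2 = 4 + (1/2)*(-320) = 4 - 160 = -156)
c(-377) + (-1922024 - 1*566503) = -156 + (-1922024 - 1*566503) = -156 + (-1922024 - 566503) = -156 - 2488527 = -2488683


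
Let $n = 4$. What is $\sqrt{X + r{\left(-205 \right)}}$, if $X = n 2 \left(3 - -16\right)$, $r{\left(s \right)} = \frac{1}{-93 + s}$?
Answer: $\frac{\sqrt{13497910}}{298} \approx 12.329$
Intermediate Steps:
$X = 152$ ($X = 4 \cdot 2 \left(3 - -16\right) = 8 \left(3 + 16\right) = 8 \cdot 19 = 152$)
$\sqrt{X + r{\left(-205 \right)}} = \sqrt{152 + \frac{1}{-93 - 205}} = \sqrt{152 + \frac{1}{-298}} = \sqrt{152 - \frac{1}{298}} = \sqrt{\frac{45295}{298}} = \frac{\sqrt{13497910}}{298}$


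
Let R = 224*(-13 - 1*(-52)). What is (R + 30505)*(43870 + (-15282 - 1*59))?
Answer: 1119506489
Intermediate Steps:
R = 8736 (R = 224*(-13 + 52) = 224*39 = 8736)
(R + 30505)*(43870 + (-15282 - 1*59)) = (8736 + 30505)*(43870 + (-15282 - 1*59)) = 39241*(43870 + (-15282 - 59)) = 39241*(43870 - 15341) = 39241*28529 = 1119506489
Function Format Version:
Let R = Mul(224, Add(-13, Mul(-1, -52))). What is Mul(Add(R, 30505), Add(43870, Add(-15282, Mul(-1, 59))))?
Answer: 1119506489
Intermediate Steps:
R = 8736 (R = Mul(224, Add(-13, 52)) = Mul(224, 39) = 8736)
Mul(Add(R, 30505), Add(43870, Add(-15282, Mul(-1, 59)))) = Mul(Add(8736, 30505), Add(43870, Add(-15282, Mul(-1, 59)))) = Mul(39241, Add(43870, Add(-15282, -59))) = Mul(39241, Add(43870, -15341)) = Mul(39241, 28529) = 1119506489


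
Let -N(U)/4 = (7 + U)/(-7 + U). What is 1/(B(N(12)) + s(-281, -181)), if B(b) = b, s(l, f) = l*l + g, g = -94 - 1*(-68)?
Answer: 5/394599 ≈ 1.2671e-5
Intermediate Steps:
g = -26 (g = -94 + 68 = -26)
s(l, f) = -26 + l**2 (s(l, f) = l*l - 26 = l**2 - 26 = -26 + l**2)
N(U) = -4*(7 + U)/(-7 + U)
1/(B(N(12)) + s(-281, -181)) = 1/(4*(-7 - 1*12)/(-7 + 12) + (-26 + (-281)**2)) = 1/(4*(-7 - 12)/5 + (-26 + 78961)) = 1/(4*(1/5)*(-19) + 78935) = 1/(-76/5 + 78935) = 1/(394599/5) = 5/394599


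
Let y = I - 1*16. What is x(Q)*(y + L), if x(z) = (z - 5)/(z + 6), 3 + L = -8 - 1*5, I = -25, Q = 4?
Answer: 57/10 ≈ 5.7000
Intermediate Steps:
L = -16 (L = -3 + (-8 - 1*5) = -3 + (-8 - 5) = -3 - 13 = -16)
x(z) = (-5 + z)/(6 + z)
y = -41 (y = -25 - 1*16 = -25 - 16 = -41)
x(Q)*(y + L) = ((-5 + 4)/(6 + 4))*(-41 - 16) = (-1/10)*(-57) = ((⅒)*(-1))*(-57) = -⅒*(-57) = 57/10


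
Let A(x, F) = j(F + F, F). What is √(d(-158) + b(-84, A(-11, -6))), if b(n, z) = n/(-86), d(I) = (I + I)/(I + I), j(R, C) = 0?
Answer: √3655/43 ≈ 1.4060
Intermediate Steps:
A(x, F) = 0
d(I) = 1 (d(I) = (2*I)/((2*I)) = (2*I)*(1/(2*I)) = 1)
b(n, z) = -n/86 (b(n, z) = n*(-1/86) = -n/86)
√(d(-158) + b(-84, A(-11, -6))) = √(1 - 1/86*(-84)) = √(1 + 42/43) = √(85/43) = √3655/43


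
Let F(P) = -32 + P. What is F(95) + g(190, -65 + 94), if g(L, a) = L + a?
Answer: 282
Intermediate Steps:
F(95) + g(190, -65 + 94) = (-32 + 95) + (190 + (-65 + 94)) = 63 + (190 + 29) = 63 + 219 = 282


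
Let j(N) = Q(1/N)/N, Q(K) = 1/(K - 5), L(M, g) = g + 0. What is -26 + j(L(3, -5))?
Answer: -675/26 ≈ -25.962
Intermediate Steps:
L(M, g) = g
Q(K) = 1/(-5 + K)
j(N) = 1/(N*(-5 + 1/N)) (j(N) = 1/((-5 + 1/N)*N) = 1/(N*(-5 + 1/N)))
-26 + j(L(3, -5)) = -26 - 1/(-1 + 5*(-5)) = -26 - 1/(-1 - 25) = -26 - 1/(-26) = -26 - 1*(-1/26) = -26 + 1/26 = -675/26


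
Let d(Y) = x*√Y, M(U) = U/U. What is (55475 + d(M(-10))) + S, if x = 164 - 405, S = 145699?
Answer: 200933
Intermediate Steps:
x = -241
M(U) = 1
d(Y) = -241*√Y
(55475 + d(M(-10))) + S = (55475 - 241*√1) + 145699 = (55475 - 241*1) + 145699 = (55475 - 241) + 145699 = 55234 + 145699 = 200933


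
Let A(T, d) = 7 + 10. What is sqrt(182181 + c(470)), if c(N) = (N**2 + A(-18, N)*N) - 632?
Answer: sqrt(410439) ≈ 640.66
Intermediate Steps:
A(T, d) = 17
c(N) = -632 + N**2 + 17*N (c(N) = (N**2 + 17*N) - 632 = -632 + N**2 + 17*N)
sqrt(182181 + c(470)) = sqrt(182181 + (-632 + 470**2 + 17*470)) = sqrt(182181 + (-632 + 220900 + 7990)) = sqrt(182181 + 228258) = sqrt(410439)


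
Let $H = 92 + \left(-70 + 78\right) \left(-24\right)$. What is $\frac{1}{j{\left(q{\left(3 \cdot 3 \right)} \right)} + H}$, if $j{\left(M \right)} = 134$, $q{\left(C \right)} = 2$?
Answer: $\frac{1}{34} \approx 0.029412$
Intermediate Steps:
$H = -100$ ($H = 92 + 8 \left(-24\right) = 92 - 192 = -100$)
$\frac{1}{j{\left(q{\left(3 \cdot 3 \right)} \right)} + H} = \frac{1}{134 - 100} = \frac{1}{34}$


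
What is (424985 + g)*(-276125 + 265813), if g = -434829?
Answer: 101511328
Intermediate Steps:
(424985 + g)*(-276125 + 265813) = (424985 - 434829)*(-276125 + 265813) = -9844*(-10312) = 101511328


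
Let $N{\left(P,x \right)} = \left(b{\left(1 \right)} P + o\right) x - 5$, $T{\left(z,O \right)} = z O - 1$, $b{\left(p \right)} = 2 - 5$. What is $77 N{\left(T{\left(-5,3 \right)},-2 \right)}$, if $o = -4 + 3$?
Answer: $-7623$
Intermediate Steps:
$o = -1$
$b{\left(p \right)} = -3$ ($b{\left(p \right)} = 2 - 5 = -3$)
$T{\left(z,O \right)} = -1 + O z$ ($T{\left(z,O \right)} = O z - 1 = -1 + O z$)
$N{\left(P,x \right)} = -5 + x \left(-1 - 3 P\right)$ ($N{\left(P,x \right)} = \left(- 3 P - 1\right) x - 5 = \left(-1 - 3 P\right) x - 5 = x \left(-1 - 3 P\right) - 5 = -5 + x \left(-1 - 3 P\right)$)
$77 N{\left(T{\left(-5,3 \right)},-2 \right)} = 77 \left(-5 - -2 - 3 \left(-1 + 3 \left(-5\right)\right) \left(-2\right)\right) = 77 \left(-5 + 2 - 3 \left(-1 - 15\right) \left(-2\right)\right) = 77 \left(-5 + 2 - \left(-48\right) \left(-2\right)\right) = 77 \left(-5 + 2 - 96\right) = 77 \left(-99\right) = -7623$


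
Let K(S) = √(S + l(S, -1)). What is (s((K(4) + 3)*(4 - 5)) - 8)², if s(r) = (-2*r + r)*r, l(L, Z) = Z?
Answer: 508 + 240*√3 ≈ 923.69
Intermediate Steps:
K(S) = √(-1 + S) (K(S) = √(S - 1) = √(-1 + S))
s(r) = -r² (s(r) = (-r)*r = -r²)
(s((K(4) + 3)*(4 - 5)) - 8)² = (-((√(-1 + 4) + 3)*(4 - 5))² - 8)² = (-((√3 + 3)*(-1))² - 8)² = (-((3 + √3)*(-1))² - 8)² = (-(-3 - √3)² - 8)² = (-8 - (-3 - √3)²)²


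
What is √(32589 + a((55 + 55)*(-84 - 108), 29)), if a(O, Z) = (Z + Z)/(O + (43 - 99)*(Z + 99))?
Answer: √101867471927/1768 ≈ 180.52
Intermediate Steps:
a(O, Z) = 2*Z/(-5544 + O - 56*Z) (a(O, Z) = (2*Z)/(O - 56*(99 + Z)) = (2*Z)/(O + (-5544 - 56*Z)) = (2*Z)/(-5544 + O - 56*Z) = 2*Z/(-5544 + O - 56*Z))
√(32589 + a((55 + 55)*(-84 - 108), 29)) = √(32589 + 2*29/(-5544 + (55 + 55)*(-84 - 108) - 56*29)) = √(32589 + 2*29/(-5544 + 110*(-192) - 1624)) = √(32589 + 2*29/(-5544 - 21120 - 1624)) = √(32589 + 2*29/(-28288)) = √(32589 + 2*29*(-1/28288)) = √(32589 - 29/14144) = √(460938787/14144) = √101867471927/1768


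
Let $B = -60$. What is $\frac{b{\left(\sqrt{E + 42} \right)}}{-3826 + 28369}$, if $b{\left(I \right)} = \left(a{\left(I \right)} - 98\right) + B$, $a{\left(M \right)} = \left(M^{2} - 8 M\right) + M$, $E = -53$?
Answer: $- \frac{169}{24543} - \frac{7 i \sqrt{11}}{24543} \approx -0.0068859 - 0.00094595 i$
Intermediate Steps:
$a{\left(M \right)} = M^{2} - 7 M$
$b{\left(I \right)} = -158 + I \left(-7 + I\right)$ ($b{\left(I \right)} = \left(I \left(-7 + I\right) - 98\right) - 60 = \left(-98 + I \left(-7 + I\right)\right) - 60 = -158 + I \left(-7 + I\right)$)
$\frac{b{\left(\sqrt{E + 42} \right)}}{-3826 + 28369} = \frac{-158 + \sqrt{-53 + 42} \left(-7 + \sqrt{-53 + 42}\right)}{-3826 + 28369} = \frac{-158 + \sqrt{-11} \left(-7 + \sqrt{-11}\right)}{24543} = \left(-158 + i \sqrt{11} \left(-7 + i \sqrt{11}\right)\right) \frac{1}{24543} = - \frac{158}{24543} + \frac{i \sqrt{11} \left(-7 + i \sqrt{11}\right)}{24543}$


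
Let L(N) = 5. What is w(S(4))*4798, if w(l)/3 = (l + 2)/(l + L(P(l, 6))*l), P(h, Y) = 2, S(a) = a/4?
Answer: 7197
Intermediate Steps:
S(a) = a/4 (S(a) = a*(¼) = a/4)
w(l) = (2 + l)/(2*l) (w(l) = 3*((l + 2)/(l + 5*l)) = 3*((2 + l)/((6*l))) = 3*((2 + l)*(1/(6*l))) = 3*((2 + l)/(6*l)) = (2 + l)/(2*l))
w(S(4))*4798 = ((2 + (¼)*4)/(2*(((¼)*4))))*4798 = ((½)*(2 + 1)/1)*4798 = ((½)*1*3)*4798 = (3/2)*4798 = 7197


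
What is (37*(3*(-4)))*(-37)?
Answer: 16428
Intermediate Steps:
(37*(3*(-4)))*(-37) = (37*(-12))*(-37) = -444*(-37) = 16428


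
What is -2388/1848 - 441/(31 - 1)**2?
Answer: -13723/7700 ≈ -1.7822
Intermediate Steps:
-2388/1848 - 441/(31 - 1)**2 = -2388*1/1848 - 441/(30**2) = -199/154 - 441/900 = -199/154 - 441*1/900 = -199/154 - 49/100 = -13723/7700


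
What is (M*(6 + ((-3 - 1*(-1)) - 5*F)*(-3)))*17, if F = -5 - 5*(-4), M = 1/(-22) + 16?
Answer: 1414179/22 ≈ 64281.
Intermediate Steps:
M = 351/22 (M = -1/22 + 16 = 351/22 ≈ 15.955)
F = 15 (F = -5 + 20 = 15)
(M*(6 + ((-3 - 1*(-1)) - 5*F)*(-3)))*17 = (351*(6 + ((-3 - 1*(-1)) - 5*15)*(-3))/22)*17 = (351*(6 + ((-3 + 1) - 75)*(-3))/22)*17 = (351*(6 + (-2 - 75)*(-3))/22)*17 = (351*(6 - 77*(-3))/22)*17 = (351*(6 + 231)/22)*17 = ((351/22)*237)*17 = (83187/22)*17 = 1414179/22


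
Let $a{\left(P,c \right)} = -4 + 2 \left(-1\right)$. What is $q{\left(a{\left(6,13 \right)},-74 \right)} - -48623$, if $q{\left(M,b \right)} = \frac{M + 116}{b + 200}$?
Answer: $\frac{3063304}{63} \approx 48624.0$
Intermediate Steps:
$a{\left(P,c \right)} = -6$ ($a{\left(P,c \right)} = -4 - 2 = -6$)
$q{\left(M,b \right)} = \frac{116 + M}{200 + b}$
$q{\left(a{\left(6,13 \right)},-74 \right)} - -48623 = \frac{116 - 6}{200 - 74} - -48623 = \frac{1}{126} \cdot 110 + 48623 = \frac{55}{63} + 48623 = \frac{3063304}{63}$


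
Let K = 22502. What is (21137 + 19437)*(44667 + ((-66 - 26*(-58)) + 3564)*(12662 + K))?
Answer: 7144093463674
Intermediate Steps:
(21137 + 19437)*(44667 + ((-66 - 26*(-58)) + 3564)*(12662 + K)) = (21137 + 19437)*(44667 + ((-66 - 26*(-58)) + 3564)*(12662 + 22502)) = 40574*(44667 + ((-66 + 1508) + 3564)*35164) = 40574*(44667 + (1442 + 3564)*35164) = 40574*(44667 + 5006*35164) = 40574*(44667 + 176030984) = 40574*176075651 = 7144093463674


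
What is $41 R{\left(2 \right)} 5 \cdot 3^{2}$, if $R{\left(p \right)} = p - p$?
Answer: $0$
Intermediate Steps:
$R{\left(p \right)} = 0$
$41 R{\left(2 \right)} 5 \cdot 3^{2} = 41 \cdot 0 \cdot 5 \cdot 3^{2} = 0 \cdot 5 \cdot 9 = 0 \cdot 45 = 0$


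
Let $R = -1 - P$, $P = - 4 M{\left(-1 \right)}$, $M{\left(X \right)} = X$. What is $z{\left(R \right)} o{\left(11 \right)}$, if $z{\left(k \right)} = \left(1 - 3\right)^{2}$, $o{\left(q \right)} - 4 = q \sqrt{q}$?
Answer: $16 + 44 \sqrt{11} \approx 161.93$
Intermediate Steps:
$P = 4$ ($P = \left(-4\right) \left(-1\right) = 4$)
$R = -5$ ($R = -1 - 4 = -5$)
$o{\left(q \right)} = 4 + q^{\frac{3}{2}}$ ($o{\left(q \right)} = 4 + q \sqrt{q} = 4 + q^{\frac{3}{2}}$)
$z{\left(k \right)} = 4$ ($z{\left(k \right)} = \left(-2\right)^{2} = 4$)
$z{\left(R \right)} o{\left(11 \right)} = 4 \left(4 + 11^{\frac{3}{2}}\right) = 4 \left(4 + 11 \sqrt{11}\right) = 16 + 44 \sqrt{11}$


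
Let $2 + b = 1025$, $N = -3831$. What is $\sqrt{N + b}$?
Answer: $6 i \sqrt{78} \approx 52.991 i$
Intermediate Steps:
$b = 1023$ ($b = -2 + 1025 = 1023$)
$\sqrt{N + b} = \sqrt{-3831 + 1023} = \sqrt{-2808} = 6 i \sqrt{78}$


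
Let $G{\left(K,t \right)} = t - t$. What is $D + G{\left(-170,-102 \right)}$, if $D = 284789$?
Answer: $284789$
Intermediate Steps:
$G{\left(K,t \right)} = 0$
$D + G{\left(-170,-102 \right)} = 284789 + 0 = 284789$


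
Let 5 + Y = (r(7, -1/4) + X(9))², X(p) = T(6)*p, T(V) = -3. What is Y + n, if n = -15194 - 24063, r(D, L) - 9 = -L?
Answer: -623151/16 ≈ -38947.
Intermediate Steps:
r(D, L) = 9 - L
X(p) = -3*p
n = -39257
Y = 4961/16 (Y = -5 + ((9 - (-1)/4) - 3*9)² = -5 + ((9 - (-1)/4) - 27)² = -5 + ((9 - 1*(-¼)) - 27)² = -5 + ((9 + ¼) - 27)² = -5 + (37/4 - 27)² = -5 + (-71/4)² = -5 + 5041/16 = 4961/16 ≈ 310.06)
Y + n = 4961/16 - 39257 = -623151/16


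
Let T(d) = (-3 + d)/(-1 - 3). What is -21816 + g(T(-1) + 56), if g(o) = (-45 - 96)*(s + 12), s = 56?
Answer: -31404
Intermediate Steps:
T(d) = 3/4 - d/4 (T(d) = (-3 + d)/(-4) = (-3 + d)*(-1/4) = 3/4 - d/4)
g(o) = -9588 (g(o) = (-45 - 96)*(56 + 12) = -141*68 = -9588)
-21816 + g(T(-1) + 56) = -21816 - 9588 = -31404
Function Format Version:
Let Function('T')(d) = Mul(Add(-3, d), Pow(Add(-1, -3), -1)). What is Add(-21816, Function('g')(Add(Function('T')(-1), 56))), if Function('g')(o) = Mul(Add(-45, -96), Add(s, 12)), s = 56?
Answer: -31404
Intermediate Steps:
Function('T')(d) = Add(Rational(3, 4), Mul(Rational(-1, 4), d)) (Function('T')(d) = Mul(Add(-3, d), Pow(-4, -1)) = Mul(Add(-3, d), Rational(-1, 4)) = Add(Rational(3, 4), Mul(Rational(-1, 4), d)))
Function('g')(o) = -9588 (Function('g')(o) = Mul(Add(-45, -96), Add(56, 12)) = Mul(-141, 68) = -9588)
Add(-21816, Function('g')(Add(Function('T')(-1), 56))) = Add(-21816, -9588) = -31404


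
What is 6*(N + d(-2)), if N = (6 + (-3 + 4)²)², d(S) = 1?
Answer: 300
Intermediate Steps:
N = 49 (N = (6 + 1²)² = (6 + 1)² = 7² = 49)
6*(N + d(-2)) = 6*(49 + 1) = 6*50 = 300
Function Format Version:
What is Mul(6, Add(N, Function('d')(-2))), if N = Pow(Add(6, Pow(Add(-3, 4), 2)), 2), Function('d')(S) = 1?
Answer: 300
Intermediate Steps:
N = 49 (N = Pow(Add(6, Pow(1, 2)), 2) = Pow(Add(6, 1), 2) = Pow(7, 2) = 49)
Mul(6, Add(N, Function('d')(-2))) = Mul(6, Add(49, 1)) = Mul(6, 50) = 300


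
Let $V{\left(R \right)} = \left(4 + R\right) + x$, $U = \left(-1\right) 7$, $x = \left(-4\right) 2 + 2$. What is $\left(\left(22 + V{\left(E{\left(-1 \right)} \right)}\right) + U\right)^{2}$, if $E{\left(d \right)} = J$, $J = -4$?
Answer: $81$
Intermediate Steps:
$x = -6$ ($x = -8 + 2 = -6$)
$E{\left(d \right)} = -4$
$U = -7$
$V{\left(R \right)} = -2 + R$ ($V{\left(R \right)} = \left(4 + R\right) - 6 = -2 + R$)
$\left(\left(22 + V{\left(E{\left(-1 \right)} \right)}\right) + U\right)^{2} = \left(\left(22 - 6\right) - 7\right)^{2} = \left(16 - 7\right)^{2} = 9^{2} = 81$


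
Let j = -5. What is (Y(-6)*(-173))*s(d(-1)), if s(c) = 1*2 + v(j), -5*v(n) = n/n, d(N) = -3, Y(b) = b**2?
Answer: -56052/5 ≈ -11210.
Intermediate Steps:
v(n) = -1/5 (v(n) = -n/(5*n) = -1/5*1 = -1/5)
s(c) = 9/5 (s(c) = 1*2 - 1/5 = 2 - 1/5 = 9/5)
(Y(-6)*(-173))*s(d(-1)) = ((-6)**2*(-173))*(9/5) = (36*(-173))*(9/5) = -6228*9/5 = -56052/5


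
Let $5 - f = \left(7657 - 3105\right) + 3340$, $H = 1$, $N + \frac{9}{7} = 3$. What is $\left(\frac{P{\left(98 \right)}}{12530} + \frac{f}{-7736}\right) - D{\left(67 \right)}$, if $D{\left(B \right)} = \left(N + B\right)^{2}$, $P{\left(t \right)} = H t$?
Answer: $- \frac{1601530245087}{339262280} \approx -4720.6$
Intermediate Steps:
$N = \frac{12}{7}$ ($N = - \frac{9}{7} + 3 = \frac{12}{7} \approx 1.7143$)
$P{\left(t \right)} = t$ ($P{\left(t \right)} = 1 t = t$)
$f = -7887$ ($f = 5 - \left(\left(7657 - 3105\right) + 3340\right) = 5 - \left(4552 + 3340\right) = 5 - 7892 = -7887$)
$D{\left(B \right)} = \left(\frac{12}{7} + B\right)^{2}$
$\left(\frac{P{\left(98 \right)}}{12530} + \frac{f}{-7736}\right) - D{\left(67 \right)} = \left(\frac{98}{12530} - \frac{7887}{-7736}\right) - \frac{\left(12 + 7 \cdot 67\right)^{2}}{49} = \left(98 \cdot \frac{1}{12530} - - \frac{7887}{7736}\right) - \frac{\left(12 + 469\right)^{2}}{49} = \left(\frac{7}{895} + \frac{7887}{7736}\right) - \frac{481^{2}}{49} = \frac{7113017}{6923720} - \frac{1}{49} \cdot 231361 = \frac{7113017}{6923720} - \frac{231361}{49} = - \frac{1601530245087}{339262280}$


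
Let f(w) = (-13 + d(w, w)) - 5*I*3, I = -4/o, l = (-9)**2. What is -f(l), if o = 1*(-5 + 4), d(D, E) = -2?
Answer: 75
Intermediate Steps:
o = -1 (o = 1*(-1) = -1)
l = 81
I = 4 (I = -4/(-1) = -4*(-1) = 4)
f(w) = -75 (f(w) = (-13 - 2) - 5*4*3 = -15 - 20*3 = -15 - 60 = -75)
-f(l) = -1*(-75) = 75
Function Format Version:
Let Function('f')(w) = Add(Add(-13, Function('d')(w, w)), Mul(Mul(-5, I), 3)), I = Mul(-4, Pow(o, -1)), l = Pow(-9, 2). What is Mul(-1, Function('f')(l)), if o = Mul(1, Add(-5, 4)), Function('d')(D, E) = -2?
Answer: 75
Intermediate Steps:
o = -1 (o = Mul(1, -1) = -1)
l = 81
I = 4 (I = Mul(-4, Pow(-1, -1)) = Mul(-4, -1) = 4)
Function('f')(w) = -75 (Function('f')(w) = Add(Add(-13, -2), Mul(Mul(-5, 4), 3)) = Add(-15, Mul(-20, 3)) = Add(-15, -60) = -75)
Mul(-1, Function('f')(l)) = Mul(-1, -75) = 75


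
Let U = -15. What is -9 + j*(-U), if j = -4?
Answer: -69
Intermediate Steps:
-9 + j*(-U) = -9 - (-4)*(-15) = -9 - 4*15 = -9 - 60 = -69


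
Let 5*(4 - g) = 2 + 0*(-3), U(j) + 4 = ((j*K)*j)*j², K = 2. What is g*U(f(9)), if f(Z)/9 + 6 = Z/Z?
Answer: 147622428/5 ≈ 2.9524e+7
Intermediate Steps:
f(Z) = -45 (f(Z) = -54 + 9*(Z/Z) = -54 + 9*1 = -54 + 9 = -45)
U(j) = -4 + 2*j⁴ (U(j) = -4 + ((j*2)*j)*j² = -4 + ((2*j)*j)*j² = -4 + (2*j²)*j² = -4 + 2*j⁴)
g = 18/5 (g = 4 - (2 + 0*(-3))/5 = 4 - (2 + 0)/5 = 4 - ⅕*2 = 4 - ⅖ = 18/5 ≈ 3.6000)
g*U(f(9)) = 18*(-4 + 2*(-45)⁴)/5 = 18*(-4 + 2*4100625)/5 = 18*(-4 + 8201250)/5 = (18/5)*8201246 = 147622428/5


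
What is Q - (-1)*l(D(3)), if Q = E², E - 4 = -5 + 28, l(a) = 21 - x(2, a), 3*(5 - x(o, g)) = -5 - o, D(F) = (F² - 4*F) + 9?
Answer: 2228/3 ≈ 742.67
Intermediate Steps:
D(F) = 9 + F² - 4*F
x(o, g) = 20/3 + o/3 (x(o, g) = 5 - (-5 - o)/3 = 5 + (5/3 + o/3) = 20/3 + o/3)
l(a) = 41/3 (l(a) = 21 - (20/3 + (⅓)*2) = 21 - (20/3 + ⅔) = 21 - 1*22/3 = 21 - 22/3 = 41/3)
E = 27 (E = 4 + (-5 + 28) = 4 + 23 = 27)
Q = 729 (Q = 27² = 729)
Q - (-1)*l(D(3)) = 729 - (-1)*41/3 = 729 - 1*(-41/3) = 729 + 41/3 = 2228/3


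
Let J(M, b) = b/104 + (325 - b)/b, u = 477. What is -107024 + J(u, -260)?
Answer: -428115/4 ≈ -1.0703e+5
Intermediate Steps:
J(M, b) = b/104 + (325 - b)/b (J(M, b) = b*(1/104) + (325 - b)/b = b/104 + (325 - b)/b)
-107024 + J(u, -260) = -107024 + (-1 + 325/(-260) + (1/104)*(-260)) = -107024 + (-1 + 325*(-1/260) - 5/2) = -107024 + (-1 - 5/4 - 5/2) = -107024 - 19/4 = -428115/4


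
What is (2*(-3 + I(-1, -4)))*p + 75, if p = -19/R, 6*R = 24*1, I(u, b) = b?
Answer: 283/2 ≈ 141.50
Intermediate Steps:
R = 4 (R = (24*1)/6 = (1/6)*24 = 4)
p = -19/4 ≈ -4.7500
(2*(-3 + I(-1, -4)))*p + 75 = (2*(-3 - 4))*(-19/4) + 75 = (2*(-7))*(-19/4) + 75 = -14*(-19/4) + 75 = 133/2 + 75 = 283/2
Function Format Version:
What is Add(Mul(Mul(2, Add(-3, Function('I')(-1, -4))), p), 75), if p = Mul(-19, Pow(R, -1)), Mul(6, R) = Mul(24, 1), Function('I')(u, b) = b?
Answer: Rational(283, 2) ≈ 141.50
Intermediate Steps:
R = 4 (R = Mul(Rational(1, 6), Mul(24, 1)) = Mul(Rational(1, 6), 24) = 4)
p = Rational(-19, 4) (p = Mul(-19, Pow(4, -1)) = Mul(-19, Rational(1, 4)) = Rational(-19, 4) ≈ -4.7500)
Add(Mul(Mul(2, Add(-3, Function('I')(-1, -4))), p), 75) = Add(Mul(Mul(2, Add(-3, -4)), Rational(-19, 4)), 75) = Add(Mul(Mul(2, -7), Rational(-19, 4)), 75) = Add(Mul(-14, Rational(-19, 4)), 75) = Add(Rational(133, 2), 75) = Rational(283, 2)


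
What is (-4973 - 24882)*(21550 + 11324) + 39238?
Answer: -981414032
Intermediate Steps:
(-4973 - 24882)*(21550 + 11324) + 39238 = -29855*32874 + 39238 = -981453270 + 39238 = -981414032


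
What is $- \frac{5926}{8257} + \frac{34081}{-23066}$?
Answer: $- \frac{418095933}{190455962} \approx -2.1952$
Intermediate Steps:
$- \frac{5926}{8257} + \frac{34081}{-23066} = \left(-5926\right) \frac{1}{8257} + 34081 \left(- \frac{1}{23066}\right) = - \frac{5926}{8257} - \frac{34081}{23066} = - \frac{418095933}{190455962}$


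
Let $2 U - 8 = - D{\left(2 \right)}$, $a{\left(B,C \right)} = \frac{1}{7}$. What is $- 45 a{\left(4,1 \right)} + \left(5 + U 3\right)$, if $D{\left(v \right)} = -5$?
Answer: $\frac{253}{14} \approx 18.071$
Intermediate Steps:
$a{\left(B,C \right)} = \frac{1}{7}$
$U = \frac{13}{2}$ ($U = 4 + \frac{\left(-1\right) \left(-5\right)}{2} = 4 + \frac{1}{2} \cdot 5 = 4 + \frac{5}{2} = \frac{13}{2} \approx 6.5$)
$- 45 a{\left(4,1 \right)} + \left(5 + U 3\right) = \left(-45\right) \frac{1}{7} + \left(5 + \frac{13}{2} \cdot 3\right) = - \frac{45}{7} + \left(5 + \frac{39}{2}\right) = - \frac{45}{7} + \frac{49}{2} = \frac{253}{14}$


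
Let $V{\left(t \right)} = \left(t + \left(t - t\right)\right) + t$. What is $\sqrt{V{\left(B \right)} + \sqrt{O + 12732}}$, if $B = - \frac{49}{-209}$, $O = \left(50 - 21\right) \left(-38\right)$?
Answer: $\frac{\sqrt{20482 + 43681 \sqrt{11630}}}{209} \approx 10.407$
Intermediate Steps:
$O = -1102$ ($O = 29 \left(-38\right) = -1102$)
$B = \frac{49}{209}$ ($B = \left(-49\right) \left(- \frac{1}{209}\right) = \frac{49}{209} \approx 0.23445$)
$V{\left(t \right)} = 2 t$ ($V{\left(t \right)} = \left(t + 0\right) + t = t + t = 2 t$)
$\sqrt{V{\left(B \right)} + \sqrt{O + 12732}} = \sqrt{2 \cdot \frac{49}{209} + \sqrt{-1102 + 12732}} = \sqrt{\frac{98}{209} + \sqrt{11630}}$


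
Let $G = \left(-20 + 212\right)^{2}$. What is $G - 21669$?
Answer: $15195$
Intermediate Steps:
$G = 36864$ ($G = 192^{2} = 36864$)
$G - 21669 = 36864 - 21669 = 15195$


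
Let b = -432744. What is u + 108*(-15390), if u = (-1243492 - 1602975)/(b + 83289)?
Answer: -580833298133/349455 ≈ -1.6621e+6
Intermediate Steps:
u = 2846467/349455 (u = (-1243492 - 1602975)/(-432744 + 83289) = -2846467/(-349455) = -2846467*(-1/349455) = 2846467/349455 ≈ 8.1454)
u + 108*(-15390) = 2846467/349455 + 108*(-15390) = 2846467/349455 - 1662120 = -580833298133/349455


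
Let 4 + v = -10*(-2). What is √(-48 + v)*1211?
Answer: 4844*I*√2 ≈ 6850.5*I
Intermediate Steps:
v = 16 (v = -4 - 10*(-2) = -4 + 20 = 16)
√(-48 + v)*1211 = √(-48 + 16)*1211 = √(-32)*1211 = (4*I*√2)*1211 = 4844*I*√2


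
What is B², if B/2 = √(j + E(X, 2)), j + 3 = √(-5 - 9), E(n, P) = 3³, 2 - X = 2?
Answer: 96 + 4*I*√14 ≈ 96.0 + 14.967*I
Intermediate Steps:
X = 0 (X = 2 - 1*2 = 2 - 2 = 0)
E(n, P) = 27
j = -3 + I*√14 (j = -3 + √(-5 - 9) = -3 + √(-14) = -3 + I*√14 ≈ -3.0 + 3.7417*I)
B = 2*√(24 + I*√14) (B = 2*√((-3 + I*√14) + 27) = 2*√(24 + I*√14) ≈ 9.8275 + 0.76147*I)
B² = (2*√(24 + I*√14))² = 96 + 4*I*√14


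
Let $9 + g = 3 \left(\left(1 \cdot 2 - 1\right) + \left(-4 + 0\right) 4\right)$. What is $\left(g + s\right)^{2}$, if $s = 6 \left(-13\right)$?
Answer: $17424$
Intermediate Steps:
$s = -78$
$g = -54$ ($g = -9 + 3 \left(\left(1 \cdot 2 - 1\right) + \left(-4 + 0\right) 4\right) = -9 + 3 \left(\left(2 - 1\right) - 16\right) = -9 + 3 \left(1 - 16\right) = -9 + 3 \left(-15\right) = -9 - 45 = -54$)
$\left(g + s\right)^{2} = \left(-54 - 78\right)^{2} = \left(-132\right)^{2} = 17424$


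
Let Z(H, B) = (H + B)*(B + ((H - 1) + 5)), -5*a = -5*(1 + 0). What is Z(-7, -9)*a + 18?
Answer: 210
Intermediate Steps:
a = 1 (a = -(-1)*(1 + 0) = -(-1) = -⅕*(-5) = 1)
Z(H, B) = (B + H)*(4 + B + H) (Z(H, B) = (B + H)*(B + ((-1 + H) + 5)) = (B + H)*(B + (4 + H)) = (B + H)*(4 + B + H))
Z(-7, -9)*a + 18 = ((-9)² + (-7)² + 4*(-9) + 4*(-7) + 2*(-9)*(-7))*1 + 18 = (81 + 49 - 36 - 28 + 126)*1 + 18 = 192*1 + 18 = 192 + 18 = 210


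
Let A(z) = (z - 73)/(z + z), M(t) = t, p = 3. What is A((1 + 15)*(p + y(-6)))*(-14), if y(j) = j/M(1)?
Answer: -847/48 ≈ -17.646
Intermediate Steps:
y(j) = j (y(j) = j/1 = j*1 = j)
A(z) = (-73 + z)/(2*z) (A(z) = (-73 + z)/((2*z)) = (-73 + z)*(1/(2*z)) = (-73 + z)/(2*z))
A((1 + 15)*(p + y(-6)))*(-14) = ((-73 + (1 + 15)*(3 - 6))/(2*(((1 + 15)*(3 - 6)))))*(-14) = ((-73 + 16*(-3))/(2*((16*(-3)))))*(-14) = ((½)*(-73 - 48)/(-48))*(-14) = ((½)*(-1/48)*(-121))*(-14) = (121/96)*(-14) = -847/48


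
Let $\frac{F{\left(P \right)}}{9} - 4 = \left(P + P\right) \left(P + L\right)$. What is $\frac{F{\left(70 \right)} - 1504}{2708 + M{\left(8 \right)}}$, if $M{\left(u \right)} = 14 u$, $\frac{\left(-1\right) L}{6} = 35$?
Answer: $- \frac{44467}{705} \approx -63.074$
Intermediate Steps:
$L = -210$ ($L = \left(-6\right) 35 = -210$)
$F{\left(P \right)} = 36 + 18 P \left(-210 + P\right)$ ($F{\left(P \right)} = 36 + 9 \left(P + P\right) \left(P - 210\right) = 36 + 9 \cdot 2 P \left(-210 + P\right) = 36 + 18 P \left(-210 + P\right)$)
$\frac{F{\left(70 \right)} - 1504}{2708 + M{\left(8 \right)}} = \frac{\left(36 - 264600 + 18 \cdot 70^{2}\right) - 1504}{2708 + 14 \cdot 8} = \frac{\left(36 - 264600 + 18 \cdot 4900\right) - 1504}{2708 + 112} = \frac{\left(36 - 264600 + 88200\right) - 1504}{2820} = \left(-176364 - 1504\right) \frac{1}{2820} = \left(-177868\right) \frac{1}{2820} = - \frac{44467}{705}$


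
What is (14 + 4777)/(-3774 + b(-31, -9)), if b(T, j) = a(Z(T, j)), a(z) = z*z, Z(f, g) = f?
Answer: -4791/2813 ≈ -1.7032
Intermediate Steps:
a(z) = z²
b(T, j) = T²
(14 + 4777)/(-3774 + b(-31, -9)) = (14 + 4777)/(-3774 + (-31)²) = 4791/(-3774 + 961) = 4791/(-2813) = 4791*(-1/2813) = -4791/2813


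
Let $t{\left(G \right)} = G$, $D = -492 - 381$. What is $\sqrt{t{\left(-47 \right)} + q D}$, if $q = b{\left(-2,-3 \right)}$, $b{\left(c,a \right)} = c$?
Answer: $\sqrt{1699} \approx 41.219$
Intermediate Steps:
$q = -2$
$D = -873$ ($D = -492 - 381 = -873$)
$\sqrt{t{\left(-47 \right)} + q D} = \sqrt{-47 - -1746} = \sqrt{-47 + 1746} = \sqrt{1699}$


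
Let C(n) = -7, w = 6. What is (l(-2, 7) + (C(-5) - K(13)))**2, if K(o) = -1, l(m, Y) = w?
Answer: 0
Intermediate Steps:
l(m, Y) = 6
(l(-2, 7) + (C(-5) - K(13)))**2 = (6 + (-7 - 1*(-1)))**2 = (6 + (-7 + 1))**2 = (6 - 6)**2 = 0**2 = 0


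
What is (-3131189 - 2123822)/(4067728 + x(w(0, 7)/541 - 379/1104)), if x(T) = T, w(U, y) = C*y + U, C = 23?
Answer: -3138628889904/2429507468897 ≈ -1.2919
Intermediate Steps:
w(U, y) = U + 23*y (w(U, y) = 23*y + U = U + 23*y)
(-3131189 - 2123822)/(4067728 + x(w(0, 7)/541 - 379/1104)) = (-3131189 - 2123822)/(4067728 + ((0 + 23*7)/541 - 379/1104)) = -5255011/(4067728 + ((0 + 161)*(1/541) - 379*1/1104)) = -5255011/(4067728 + (161*(1/541) - 379/1104)) = -5255011/(4067728 + (161/541 - 379/1104)) = -5255011/(4067728 - 27295/597264) = -5255011/2429507468897/597264 = -5255011*597264/2429507468897 = -3138628889904/2429507468897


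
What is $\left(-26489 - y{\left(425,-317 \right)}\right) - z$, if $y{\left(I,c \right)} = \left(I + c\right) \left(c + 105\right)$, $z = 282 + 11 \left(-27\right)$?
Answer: $-3578$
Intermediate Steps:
$z = -15$ ($z = 282 - 297 = -15$)
$y{\left(I,c \right)} = \left(105 + c\right) \left(I + c\right)$ ($y{\left(I,c \right)} = \left(I + c\right) \left(105 + c\right) = \left(105 + c\right) \left(I + c\right)$)
$\left(-26489 - y{\left(425,-317 \right)}\right) - z = \left(-26489 - \left(\left(-317\right)^{2} + 105 \cdot 425 + 105 \left(-317\right) + 425 \left(-317\right)\right)\right) - -15 = \left(-26489 - \left(100489 + 44625 - 33285 - 134725\right)\right) + 15 = \left(-26489 - -22896\right) + 15 = \left(-26489 + 22896\right) + 15 = -3593 + 15 = -3578$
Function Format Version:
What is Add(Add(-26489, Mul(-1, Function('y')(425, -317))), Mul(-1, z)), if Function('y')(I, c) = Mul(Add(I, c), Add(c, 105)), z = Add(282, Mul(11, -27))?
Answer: -3578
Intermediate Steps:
z = -15 (z = Add(282, -297) = -15)
Function('y')(I, c) = Mul(Add(105, c), Add(I, c)) (Function('y')(I, c) = Mul(Add(I, c), Add(105, c)) = Mul(Add(105, c), Add(I, c)))
Add(Add(-26489, Mul(-1, Function('y')(425, -317))), Mul(-1, z)) = Add(Add(-26489, Mul(-1, Add(Pow(-317, 2), Mul(105, 425), Mul(105, -317), Mul(425, -317)))), Mul(-1, -15)) = Add(Add(-26489, Mul(-1, Add(100489, 44625, -33285, -134725))), 15) = Add(Add(-26489, Mul(-1, -22896)), 15) = Add(Add(-26489, 22896), 15) = Add(-3593, 15) = -3578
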